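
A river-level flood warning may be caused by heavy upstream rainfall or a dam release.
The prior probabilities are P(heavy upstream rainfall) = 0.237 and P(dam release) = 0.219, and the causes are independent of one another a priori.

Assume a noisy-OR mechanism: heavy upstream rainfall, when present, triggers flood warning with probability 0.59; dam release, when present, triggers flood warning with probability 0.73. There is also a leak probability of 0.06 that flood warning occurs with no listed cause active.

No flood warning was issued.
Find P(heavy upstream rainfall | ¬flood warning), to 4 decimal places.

P(heavy upstream rainfall | ¬flood warning) ≈ 0.1130

Under noisy-OR, P(flood warning | causes) = 1 − (1−0.06)·∏(1−qᵢ) over the active causes.
By total probability over the 4 (heavy upstream rainfall, dam release) configurations:
  P(¬flood warning) = 0.94×0.763×0.781 + 0.2538×0.763×0.219 + 0.3854×0.237×0.781 + 0.104058×0.237×0.219
        = 0.560149 + 0.042409 + 0.071336 + 0.005401 = 0.679295
The terms with heavy upstream rainfall present sum to 0.076737, so
  P(heavy upstream rainfall | ¬flood warning) = 0.076737 / 0.679295 ≈ 0.1130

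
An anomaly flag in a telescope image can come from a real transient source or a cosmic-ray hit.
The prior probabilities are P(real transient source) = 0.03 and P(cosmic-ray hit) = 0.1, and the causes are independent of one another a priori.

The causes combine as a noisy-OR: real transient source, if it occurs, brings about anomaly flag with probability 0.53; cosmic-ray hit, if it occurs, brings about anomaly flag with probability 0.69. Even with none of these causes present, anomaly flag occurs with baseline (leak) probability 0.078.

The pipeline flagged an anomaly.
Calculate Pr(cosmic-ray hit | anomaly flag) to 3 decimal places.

Pr(cosmic-ray hit | anomaly flag) ≈ 0.463

Under noisy-OR, P(anomaly flag | causes) = 1 − (1−0.078)·∏(1−qᵢ) over the active causes.
By total probability over the 4 (real transient source, cosmic-ray hit) configurations:
  P(anomaly flag) = 0.078×0.97×0.9 + 0.71418×0.97×0.1 + 0.56666×0.03×0.9 + 0.865665×0.03×0.1
        = 0.068094 + 0.069275 + 0.015300 + 0.002597 = 0.155266
Configurations with cosmic-ray hit contribute 0.071872, so
  P(cosmic-ray hit | anomaly flag) = 0.071872 / 0.155266 ≈ 0.463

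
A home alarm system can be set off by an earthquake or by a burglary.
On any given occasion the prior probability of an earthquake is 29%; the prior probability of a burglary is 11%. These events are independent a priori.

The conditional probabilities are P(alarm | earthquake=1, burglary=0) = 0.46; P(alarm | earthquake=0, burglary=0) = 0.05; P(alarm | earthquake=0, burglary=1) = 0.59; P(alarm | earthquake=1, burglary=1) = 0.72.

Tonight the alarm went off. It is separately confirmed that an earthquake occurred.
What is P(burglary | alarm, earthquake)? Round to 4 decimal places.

P(burglary | alarm, earthquake) ≈ 0.1621

By total probability over both values of burglary:
  P(alarm | earthquake) = 0.46*0.89 + 0.72*0.11
        = 0.409400 + 0.079200 = 0.488600
Keeping only the burglary-present terms gives 0.079200, so
  P(burglary | alarm, earthquake) = 0.079200 / 0.488600 ≈ 0.1621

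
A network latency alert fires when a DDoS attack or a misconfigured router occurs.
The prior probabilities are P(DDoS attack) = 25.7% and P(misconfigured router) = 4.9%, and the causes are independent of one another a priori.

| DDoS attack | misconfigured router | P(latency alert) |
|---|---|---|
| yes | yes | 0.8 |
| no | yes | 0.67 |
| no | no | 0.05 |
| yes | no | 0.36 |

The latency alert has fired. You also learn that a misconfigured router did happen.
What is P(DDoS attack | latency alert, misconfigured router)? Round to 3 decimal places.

Enumerate both values of DDoS attack and weight by the priors:
  P(latency alert | misconfigured router) = 0.67*0.743 + 0.8*0.257
        = 0.497810 + 0.205600 = 0.703410
The terms with DDoS attack present sum to 0.205600, so
  P(DDoS attack | latency alert, misconfigured router) = 0.205600 / 0.703410 ≈ 0.292

P(DDoS attack | latency alert, misconfigured router) ≈ 0.292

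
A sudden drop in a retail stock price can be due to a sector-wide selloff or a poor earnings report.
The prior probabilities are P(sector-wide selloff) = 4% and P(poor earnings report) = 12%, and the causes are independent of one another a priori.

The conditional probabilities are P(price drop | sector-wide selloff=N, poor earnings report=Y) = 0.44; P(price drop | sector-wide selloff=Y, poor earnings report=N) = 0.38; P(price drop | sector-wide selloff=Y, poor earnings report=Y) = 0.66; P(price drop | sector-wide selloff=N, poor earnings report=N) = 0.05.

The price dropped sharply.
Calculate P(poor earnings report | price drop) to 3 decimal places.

P(poor earnings report | price drop) ≈ 0.492

Numerator (weight on configurations with poor earnings report): 0.050688 + 0.003168 = 0.053856
Normalizer over all consistent configurations: 0.05*0.96*0.88 + 0.44*0.96*0.12 + 0.38*0.04*0.88 + 0.66*0.04*0.12 = 0.109472
P(poor earnings report | price drop) = 0.053856/0.109472 ≈ 0.492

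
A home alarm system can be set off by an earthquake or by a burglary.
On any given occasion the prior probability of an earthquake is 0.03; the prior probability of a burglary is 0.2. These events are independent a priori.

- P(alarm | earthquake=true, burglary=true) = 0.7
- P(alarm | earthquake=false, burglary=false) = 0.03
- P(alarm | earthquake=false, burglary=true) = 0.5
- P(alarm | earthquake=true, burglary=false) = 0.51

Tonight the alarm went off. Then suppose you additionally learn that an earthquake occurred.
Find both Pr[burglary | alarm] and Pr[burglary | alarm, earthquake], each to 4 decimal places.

For the numerator, keep only burglary=true terms: 0.097000 + 0.004200 = 0.101200
The normalizing constant is 0.03*0.97*0.8 + 0.5*0.97*0.2 + 0.51*0.03*0.8 + 0.7*0.03*0.2 = 0.136720
P(burglary | alarm) = 0.101200/0.136720 ≈ 0.7402

Now condition on the additional information:
Numerator (weight on configurations with burglary): 0.7×0.2 = 0.140000
The normalizing constant is 0.51×0.8 + 0.7×0.2 = 0.548000
Posterior = 0.140000 / 0.548000 ≈ 0.2555

Pr[burglary | alarm] ≈ 0.7402; Pr[burglary | alarm, earthquake] ≈ 0.2555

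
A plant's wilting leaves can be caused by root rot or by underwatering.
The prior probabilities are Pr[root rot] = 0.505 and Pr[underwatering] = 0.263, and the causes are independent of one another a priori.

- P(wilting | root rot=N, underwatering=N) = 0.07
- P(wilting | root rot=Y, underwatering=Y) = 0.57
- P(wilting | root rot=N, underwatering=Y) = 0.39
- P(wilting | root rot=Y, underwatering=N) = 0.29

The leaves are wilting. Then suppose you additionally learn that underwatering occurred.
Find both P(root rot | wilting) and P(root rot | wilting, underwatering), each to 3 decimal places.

P(root rot | wilting) ≈ 0.706; P(root rot | wilting, underwatering) ≈ 0.599

Enumerate the 4 (root rot, underwatering) configurations and weight by the priors:
  P(wilting) = 0.07*0.495*0.737 + 0.39*0.495*0.263 + 0.29*0.505*0.737 + 0.57*0.505*0.263
        = 0.025537 + 0.050772 + 0.107934 + 0.075705 = 0.259948
Configurations with root rot contribute 0.183639, so
  P(root rot | wilting) = 0.183639 / 0.259948 ≈ 0.706

With the extra evidence:
Sum P(wilting|·) weighted by the priors over both values of root rot:
  P(wilting | underwatering) = 0.39·0.495 + 0.57·0.505
        = 0.193050 + 0.287850 = 0.480900
Keeping only the root rot-present terms gives 0.287850, so
  P(root rot | wilting, underwatering) = 0.287850 / 0.480900 ≈ 0.599
This is intercausal reasoning (explaining away): once underwatering accounts for the wilting, root rot becomes less likely.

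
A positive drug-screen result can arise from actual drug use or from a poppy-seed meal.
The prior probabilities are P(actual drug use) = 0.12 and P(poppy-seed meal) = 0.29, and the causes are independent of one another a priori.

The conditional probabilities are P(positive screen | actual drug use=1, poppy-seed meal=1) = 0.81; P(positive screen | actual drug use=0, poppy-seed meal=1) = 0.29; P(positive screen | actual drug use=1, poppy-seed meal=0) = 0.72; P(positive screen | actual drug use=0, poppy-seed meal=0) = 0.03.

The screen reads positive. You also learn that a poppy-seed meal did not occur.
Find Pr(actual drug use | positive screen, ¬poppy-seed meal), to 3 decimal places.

Pr(actual drug use | positive screen, ¬poppy-seed meal) ≈ 0.766

Numerator (weight on configurations with actual drug use): 0.72×0.12 = 0.086400
Normalizer over all consistent configurations: 0.03×0.88 + 0.72×0.12 = 0.112800
Posterior = 0.086400 / 0.112800 ≈ 0.766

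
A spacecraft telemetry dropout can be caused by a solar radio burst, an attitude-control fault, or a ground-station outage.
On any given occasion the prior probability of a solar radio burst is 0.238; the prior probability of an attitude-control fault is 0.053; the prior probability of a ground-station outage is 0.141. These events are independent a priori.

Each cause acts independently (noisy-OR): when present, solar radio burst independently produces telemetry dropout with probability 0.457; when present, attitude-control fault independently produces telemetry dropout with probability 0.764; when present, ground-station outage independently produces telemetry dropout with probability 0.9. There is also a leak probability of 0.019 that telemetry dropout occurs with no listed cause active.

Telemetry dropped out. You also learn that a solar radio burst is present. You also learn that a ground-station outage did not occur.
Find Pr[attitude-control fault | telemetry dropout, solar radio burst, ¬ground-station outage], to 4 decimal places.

Under noisy-OR, P(telemetry dropout | causes) = 1 − (1−0.019)·∏(1−qᵢ) over the active causes.
P(telemetry dropout | solar radio burst, ¬ground-station outage) = 0.467317×0.947 + 0.874287×0.053 = 0.442549 + 0.046337 = 0.488886
Of this, 0.046337 comes from 0.874287×0.053 (the attitude-control fault=true cases).
Hence the posterior is 0.046337/0.488886 ≈ 0.0948.

Pr[attitude-control fault | telemetry dropout, solar radio burst, ¬ground-station outage] ≈ 0.0948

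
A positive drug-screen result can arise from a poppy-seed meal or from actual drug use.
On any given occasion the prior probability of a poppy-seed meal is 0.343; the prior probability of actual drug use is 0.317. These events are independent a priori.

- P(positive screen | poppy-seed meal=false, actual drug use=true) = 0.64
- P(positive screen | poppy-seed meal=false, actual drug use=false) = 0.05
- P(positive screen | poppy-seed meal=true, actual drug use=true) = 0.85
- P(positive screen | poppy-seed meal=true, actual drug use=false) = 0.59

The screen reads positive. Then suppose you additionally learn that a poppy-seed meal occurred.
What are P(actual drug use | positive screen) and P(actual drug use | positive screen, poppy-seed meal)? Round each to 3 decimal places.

P(positive screen) = 0.05×0.657×0.683 + 0.64×0.657×0.317 + 0.59×0.343×0.683 + 0.85×0.343×0.317 = 0.022437 + 0.133292 + 0.138219 + 0.092421 = 0.386369
Restricting to configurations with actual drug use present: 0.133292 + 0.092421 = 0.225713.
Hence the posterior is 0.225713/0.386369 ≈ 0.584.

Now condition on the additional information:
P(positive screen | poppy-seed meal) = 0.59*0.683 + 0.85*0.317 = 0.402970 + 0.269450 = 0.672420
The actual drug use-present share is 0.85*0.317 = 0.269450.
So P(actual drug use | positive screen, poppy-seed meal) = 0.269450/0.672420 ≈ 0.401.
This is intercausal reasoning (explaining away): once poppy-seed meal accounts for the positive screen, actual drug use becomes less likely.

P(actual drug use | positive screen) ≈ 0.584; P(actual drug use | positive screen, poppy-seed meal) ≈ 0.401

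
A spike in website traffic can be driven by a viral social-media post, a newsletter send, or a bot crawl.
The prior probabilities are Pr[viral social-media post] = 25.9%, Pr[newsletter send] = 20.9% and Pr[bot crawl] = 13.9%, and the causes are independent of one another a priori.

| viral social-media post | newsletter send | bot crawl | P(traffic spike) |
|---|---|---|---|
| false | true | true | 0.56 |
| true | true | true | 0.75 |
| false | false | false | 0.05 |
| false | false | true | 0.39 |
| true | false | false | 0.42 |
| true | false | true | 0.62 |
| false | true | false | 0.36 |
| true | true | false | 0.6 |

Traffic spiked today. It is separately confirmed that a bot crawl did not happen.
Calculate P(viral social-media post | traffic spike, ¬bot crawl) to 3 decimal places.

Numerator (weight on configurations with viral social-media post): 0.086045 + 0.032479 = 0.118524
Denominator P(traffic spike | ¬bot crawl): 0.05×0.741×0.791 + 0.36×0.741×0.209 + 0.42×0.259×0.791 + 0.6×0.259×0.209 = 0.203584
Posterior = 0.118524 / 0.203584 ≈ 0.582

P(viral social-media post | traffic spike, ¬bot crawl) ≈ 0.582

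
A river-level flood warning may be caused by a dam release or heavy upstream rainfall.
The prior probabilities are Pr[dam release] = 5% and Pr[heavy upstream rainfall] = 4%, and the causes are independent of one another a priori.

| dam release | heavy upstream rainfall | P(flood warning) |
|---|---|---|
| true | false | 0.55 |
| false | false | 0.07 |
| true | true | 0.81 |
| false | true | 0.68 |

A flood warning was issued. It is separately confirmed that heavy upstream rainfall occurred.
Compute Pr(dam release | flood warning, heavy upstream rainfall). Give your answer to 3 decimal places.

For the numerator, keep only dam release=true terms: 0.81*0.05 = 0.040500
Normalizer over all consistent configurations: 0.68*0.95 + 0.81*0.05 = 0.686500
P(dam release | flood warning, heavy upstream rainfall) = 0.040500/0.686500 ≈ 0.059

Pr(dam release | flood warning, heavy upstream rainfall) ≈ 0.059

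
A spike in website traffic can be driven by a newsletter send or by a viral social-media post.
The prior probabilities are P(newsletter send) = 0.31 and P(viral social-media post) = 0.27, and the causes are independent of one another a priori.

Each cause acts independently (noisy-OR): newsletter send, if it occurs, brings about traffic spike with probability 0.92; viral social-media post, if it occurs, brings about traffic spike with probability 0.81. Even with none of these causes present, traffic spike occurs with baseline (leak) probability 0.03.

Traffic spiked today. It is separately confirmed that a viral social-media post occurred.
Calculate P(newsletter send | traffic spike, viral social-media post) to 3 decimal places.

P(newsletter send | traffic spike, viral social-media post) ≈ 0.352

Under noisy-OR, P(traffic spike | causes) = 1 − (1−0.03)·∏(1−qᵢ) over the active causes.
P(traffic spike | viral social-media post) = 0.8157*0.69 + 0.985256*0.31 = 0.562833 + 0.305429 = 0.868262
Restricting to configurations with newsletter send present: 0.985256*0.31 = 0.305429.
P(newsletter send | traffic spike, viral social-media post) = 0.305429 / 0.868262 ≈ 0.352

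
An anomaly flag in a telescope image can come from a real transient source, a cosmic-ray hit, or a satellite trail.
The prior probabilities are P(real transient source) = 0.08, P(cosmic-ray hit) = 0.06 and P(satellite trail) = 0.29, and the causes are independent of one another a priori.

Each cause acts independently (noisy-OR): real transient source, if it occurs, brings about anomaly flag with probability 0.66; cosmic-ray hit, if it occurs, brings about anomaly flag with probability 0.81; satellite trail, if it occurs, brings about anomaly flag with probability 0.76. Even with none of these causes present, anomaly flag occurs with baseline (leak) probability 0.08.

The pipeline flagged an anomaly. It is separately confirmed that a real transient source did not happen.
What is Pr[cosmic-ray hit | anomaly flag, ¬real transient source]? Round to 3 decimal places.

Pr[cosmic-ray hit | anomaly flag, ¬real transient source] ≈ 0.163

Under noisy-OR, P(anomaly flag | causes) = 1 − (1−0.08)·∏(1−qᵢ) over the active causes.
Weight on cosmic-ray hit=true, given the evidence: 0.035154 + 0.016670 = 0.051824
The normalizing constant is 0.08·0.94·0.71 + 0.7792·0.94·0.29 + 0.8252·0.06·0.71 + 0.958048·0.06·0.29 = 0.317626
P(cosmic-ray hit | anomaly flag, ¬real transient source) = 0.051824/0.317626 ≈ 0.163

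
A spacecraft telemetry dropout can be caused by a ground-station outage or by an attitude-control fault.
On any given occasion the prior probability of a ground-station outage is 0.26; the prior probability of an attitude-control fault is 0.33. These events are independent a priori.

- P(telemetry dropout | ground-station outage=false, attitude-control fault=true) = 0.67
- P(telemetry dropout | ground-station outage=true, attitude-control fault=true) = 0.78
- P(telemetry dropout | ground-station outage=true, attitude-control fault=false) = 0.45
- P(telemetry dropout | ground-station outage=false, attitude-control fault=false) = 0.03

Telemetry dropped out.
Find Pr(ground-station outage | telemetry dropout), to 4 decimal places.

Enumerate the 4 (ground-station outage, attitude-control fault) configurations and weight by the priors:
  P(telemetry dropout) = 0.03*0.74*0.67 + 0.67*0.74*0.33 + 0.45*0.26*0.67 + 0.78*0.26*0.33
        = 0.014874 + 0.163614 + 0.078390 + 0.066924 = 0.323802
Configurations with ground-station outage contribute 0.145314, so
  P(ground-station outage | telemetry dropout) = 0.145314 / 0.323802 ≈ 0.4488

Pr(ground-station outage | telemetry dropout) ≈ 0.4488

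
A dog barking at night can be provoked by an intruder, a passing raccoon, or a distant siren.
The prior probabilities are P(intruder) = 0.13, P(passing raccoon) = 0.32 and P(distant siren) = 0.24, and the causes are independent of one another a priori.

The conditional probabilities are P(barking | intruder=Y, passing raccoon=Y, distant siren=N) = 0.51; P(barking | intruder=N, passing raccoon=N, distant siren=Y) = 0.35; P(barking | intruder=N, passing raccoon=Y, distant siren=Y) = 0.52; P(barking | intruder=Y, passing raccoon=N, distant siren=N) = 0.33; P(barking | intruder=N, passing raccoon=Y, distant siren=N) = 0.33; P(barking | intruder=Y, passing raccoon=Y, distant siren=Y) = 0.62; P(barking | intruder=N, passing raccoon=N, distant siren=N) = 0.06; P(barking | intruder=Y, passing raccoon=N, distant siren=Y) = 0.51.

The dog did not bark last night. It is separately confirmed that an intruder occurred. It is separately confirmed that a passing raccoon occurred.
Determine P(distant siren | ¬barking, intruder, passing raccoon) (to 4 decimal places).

P(distant siren | ¬barking, intruder, passing raccoon) ≈ 0.1967

Weight on distant siren=true, given the evidence: 0.38×0.24 = 0.091200
The normalizing constant is 0.49×0.76 + 0.38×0.24 = 0.463600
Posterior = 0.091200 / 0.463600 ≈ 0.1967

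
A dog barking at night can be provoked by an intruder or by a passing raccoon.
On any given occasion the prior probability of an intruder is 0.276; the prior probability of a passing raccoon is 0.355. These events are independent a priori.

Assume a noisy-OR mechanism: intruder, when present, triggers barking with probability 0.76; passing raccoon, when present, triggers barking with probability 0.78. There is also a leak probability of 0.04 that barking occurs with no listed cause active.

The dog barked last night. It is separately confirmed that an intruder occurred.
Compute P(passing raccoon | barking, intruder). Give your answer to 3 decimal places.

Under noisy-OR, P(barking | causes) = 1 − (1−0.04)·∏(1−qᵢ) over the active causes.
Sum P(barking|·) weighted by the priors over both values of passing raccoon:
  P(barking | intruder) = 0.7696*0.645 + 0.949312*0.355
        = 0.496392 + 0.337006 = 0.833398
Configurations with passing raccoon contribute 0.337006, so
  P(passing raccoon | barking, intruder) = 0.337006 / 0.833398 ≈ 0.404

P(passing raccoon | barking, intruder) ≈ 0.404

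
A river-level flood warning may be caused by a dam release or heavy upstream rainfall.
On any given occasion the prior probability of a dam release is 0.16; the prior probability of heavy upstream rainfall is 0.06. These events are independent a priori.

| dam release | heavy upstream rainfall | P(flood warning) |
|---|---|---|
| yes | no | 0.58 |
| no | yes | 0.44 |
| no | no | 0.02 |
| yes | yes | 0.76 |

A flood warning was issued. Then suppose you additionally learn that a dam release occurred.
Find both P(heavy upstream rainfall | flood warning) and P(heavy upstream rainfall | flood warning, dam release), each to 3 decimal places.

Numerator (weight on configurations with heavy upstream rainfall): 0.022176 + 0.007296 = 0.029472
Normalizer over all consistent configurations: 0.02·0.84·0.94 + 0.44·0.84·0.06 + 0.58·0.16·0.94 + 0.76·0.16·0.06 = 0.132496
Posterior = 0.029472 / 0.132496 ≈ 0.222

With the extra evidence:
Weight on heavy upstream rainfall=true, given the evidence: 0.76·0.06 = 0.045600
Normalizer over all consistent configurations: 0.58·0.94 + 0.76·0.06 = 0.590800
Posterior = 0.045600 / 0.590800 ≈ 0.077
This is intercausal reasoning (explaining away): once dam release accounts for the flood warning, heavy upstream rainfall becomes less likely.

P(heavy upstream rainfall | flood warning) ≈ 0.222; P(heavy upstream rainfall | flood warning, dam release) ≈ 0.077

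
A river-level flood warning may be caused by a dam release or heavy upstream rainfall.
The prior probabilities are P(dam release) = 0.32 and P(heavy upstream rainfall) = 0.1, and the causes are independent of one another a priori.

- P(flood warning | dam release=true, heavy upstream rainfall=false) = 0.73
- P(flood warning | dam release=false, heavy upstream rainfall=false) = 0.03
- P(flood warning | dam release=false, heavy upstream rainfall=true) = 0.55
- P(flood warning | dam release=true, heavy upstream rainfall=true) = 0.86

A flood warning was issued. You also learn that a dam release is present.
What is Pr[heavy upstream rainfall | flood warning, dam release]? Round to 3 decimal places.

Pr[heavy upstream rainfall | flood warning, dam release] ≈ 0.116

Numerator (weight on configurations with heavy upstream rainfall): 0.86·0.1 = 0.086000
Denominator P(flood warning | dam release): 0.73·0.9 + 0.86·0.1 = 0.743000
P(heavy upstream rainfall | flood warning, dam release) = 0.086000/0.743000 ≈ 0.116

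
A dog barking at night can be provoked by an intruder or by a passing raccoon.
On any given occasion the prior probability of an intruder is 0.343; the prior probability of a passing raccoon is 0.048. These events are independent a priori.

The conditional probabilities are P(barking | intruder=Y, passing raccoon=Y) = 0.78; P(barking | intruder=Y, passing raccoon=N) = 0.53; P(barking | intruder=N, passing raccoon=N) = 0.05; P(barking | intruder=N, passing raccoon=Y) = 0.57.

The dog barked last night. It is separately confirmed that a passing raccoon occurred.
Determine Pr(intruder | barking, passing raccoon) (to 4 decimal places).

P(barking | passing raccoon) = 0.57*0.657 + 0.78*0.343 = 0.374490 + 0.267540 = 0.642030
The intruder-present share is 0.78*0.343 = 0.267540.
Hence the posterior is 0.267540/0.642030 ≈ 0.4167.

Pr(intruder | barking, passing raccoon) ≈ 0.4167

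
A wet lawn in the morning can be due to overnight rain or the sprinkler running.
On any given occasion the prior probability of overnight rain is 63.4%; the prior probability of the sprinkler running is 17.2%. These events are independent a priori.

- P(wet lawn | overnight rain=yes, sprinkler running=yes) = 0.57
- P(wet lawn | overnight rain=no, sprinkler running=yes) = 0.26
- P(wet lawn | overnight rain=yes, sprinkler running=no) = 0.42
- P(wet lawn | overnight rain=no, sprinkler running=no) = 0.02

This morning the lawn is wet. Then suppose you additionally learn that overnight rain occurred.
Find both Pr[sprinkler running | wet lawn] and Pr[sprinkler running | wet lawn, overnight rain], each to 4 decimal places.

P(wet lawn) = 0.02×0.366×0.828 + 0.26×0.366×0.172 + 0.42×0.634×0.828 + 0.57×0.634×0.172 = 0.006061 + 0.016368 + 0.220480 + 0.062157 = 0.305066
The sprinkler running-present share is 0.016368 + 0.062157 = 0.078525.
P(sprinkler running | wet lawn) = 0.078525 / 0.305066 ≈ 0.2574

With the extra evidence:
Sum P(wet lawn|·) weighted by the priors over both values of sprinkler running:
  P(wet lawn | overnight rain) = 0.42*0.828 + 0.57*0.172
        = 0.347760 + 0.098040 = 0.445800
The terms with sprinkler running present sum to 0.098040, so
  P(sprinkler running | wet lawn, overnight rain) = 0.098040 / 0.445800 ≈ 0.2199

Pr[sprinkler running | wet lawn] ≈ 0.2574; Pr[sprinkler running | wet lawn, overnight rain] ≈ 0.2199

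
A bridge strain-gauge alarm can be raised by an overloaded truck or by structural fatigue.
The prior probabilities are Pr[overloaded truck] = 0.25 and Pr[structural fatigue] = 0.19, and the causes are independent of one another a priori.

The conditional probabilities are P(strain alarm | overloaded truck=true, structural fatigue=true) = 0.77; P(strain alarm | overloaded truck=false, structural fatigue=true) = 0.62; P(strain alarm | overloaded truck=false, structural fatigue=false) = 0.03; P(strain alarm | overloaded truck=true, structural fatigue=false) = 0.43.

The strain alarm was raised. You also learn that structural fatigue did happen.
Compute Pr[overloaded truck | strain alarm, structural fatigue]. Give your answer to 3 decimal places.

Pr[overloaded truck | strain alarm, structural fatigue] ≈ 0.293

P(strain alarm | structural fatigue) = 0.62*0.75 + 0.77*0.25 = 0.465000 + 0.192500 = 0.657500
Restricting to configurations with overloaded truck present: 0.77*0.25 = 0.192500.
Hence the posterior is 0.192500/0.657500 ≈ 0.293.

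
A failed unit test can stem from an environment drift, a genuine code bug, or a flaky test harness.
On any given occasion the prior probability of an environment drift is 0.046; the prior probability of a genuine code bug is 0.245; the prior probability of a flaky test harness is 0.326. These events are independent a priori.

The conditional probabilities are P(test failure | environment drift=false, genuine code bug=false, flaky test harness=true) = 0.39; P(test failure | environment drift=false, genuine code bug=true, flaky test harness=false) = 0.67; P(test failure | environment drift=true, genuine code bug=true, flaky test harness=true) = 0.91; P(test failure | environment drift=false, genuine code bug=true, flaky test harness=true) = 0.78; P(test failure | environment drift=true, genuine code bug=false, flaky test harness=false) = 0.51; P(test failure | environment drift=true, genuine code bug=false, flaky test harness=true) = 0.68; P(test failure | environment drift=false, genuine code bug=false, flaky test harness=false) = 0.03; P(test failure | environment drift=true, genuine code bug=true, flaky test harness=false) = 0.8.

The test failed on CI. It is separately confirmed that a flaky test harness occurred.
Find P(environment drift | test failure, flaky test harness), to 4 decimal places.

P(environment drift | test failure, flaky test harness) ≈ 0.0681

Numerator (weight on configurations with environment drift): 0.023616 + 0.010256 = 0.033872
Denominator P(test failure | flaky test harness): 0.39·0.954·0.755 + 0.78·0.954·0.245 + 0.68·0.046·0.755 + 0.91·0.046·0.245 = 0.497086
Posterior = 0.033872 / 0.497086 ≈ 0.0681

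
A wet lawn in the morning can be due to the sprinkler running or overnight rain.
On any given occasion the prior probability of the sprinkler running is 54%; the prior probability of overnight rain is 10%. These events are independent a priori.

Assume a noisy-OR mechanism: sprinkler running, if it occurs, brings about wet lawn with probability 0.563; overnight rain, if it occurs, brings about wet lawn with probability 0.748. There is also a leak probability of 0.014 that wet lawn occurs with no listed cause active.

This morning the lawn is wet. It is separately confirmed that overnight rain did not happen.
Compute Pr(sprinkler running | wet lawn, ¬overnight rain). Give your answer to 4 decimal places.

Under noisy-OR, P(wet lawn | causes) = 1 − (1−0.014)·∏(1−qᵢ) over the active causes.
Sum P(wet lawn|·) weighted by the priors over both values of sprinkler running:
  P(wet lawn | ¬overnight rain) = 0.014×0.46 + 0.569118×0.54
        = 0.006440 + 0.307324 = 0.313764
The terms with sprinkler running present sum to 0.307324, so
  P(sprinkler running | wet lawn, ¬overnight rain) = 0.307324 / 0.313764 ≈ 0.9795

Pr(sprinkler running | wet lawn, ¬overnight rain) ≈ 0.9795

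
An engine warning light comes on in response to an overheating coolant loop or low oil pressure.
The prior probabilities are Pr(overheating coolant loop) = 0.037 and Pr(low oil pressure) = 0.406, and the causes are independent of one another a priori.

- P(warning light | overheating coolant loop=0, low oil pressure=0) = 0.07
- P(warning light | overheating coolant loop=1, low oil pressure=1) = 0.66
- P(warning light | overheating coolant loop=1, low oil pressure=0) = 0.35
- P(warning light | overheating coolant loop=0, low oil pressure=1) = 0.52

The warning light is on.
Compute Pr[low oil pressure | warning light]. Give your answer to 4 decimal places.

Enumerate the 4 (overheating coolant loop, low oil pressure) configurations and weight by the priors:
  P(warning light) = 0.07×0.963×0.594 + 0.52×0.963×0.406 + 0.35×0.037×0.594 + 0.66×0.037×0.406
        = 0.040042 + 0.203309 + 0.007692 + 0.009915 = 0.260958
The terms with low oil pressure present sum to 0.213224, so
  P(low oil pressure | warning light) = 0.213224 / 0.260958 ≈ 0.8171

Pr[low oil pressure | warning light] ≈ 0.8171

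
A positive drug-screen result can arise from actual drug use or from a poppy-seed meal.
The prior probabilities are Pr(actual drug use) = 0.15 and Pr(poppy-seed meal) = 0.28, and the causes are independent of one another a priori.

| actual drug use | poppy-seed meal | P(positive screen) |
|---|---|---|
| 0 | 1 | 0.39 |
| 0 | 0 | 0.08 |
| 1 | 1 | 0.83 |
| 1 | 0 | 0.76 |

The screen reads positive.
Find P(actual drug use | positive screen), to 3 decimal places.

P(actual drug use | positive screen) ≈ 0.452

Sum P(positive screen|·) weighted by the priors over the 4 (actual drug use, poppy-seed meal) configurations:
  P(positive screen) = 0.08·0.85·0.72 + 0.39·0.85·0.28 + 0.76·0.15·0.72 + 0.83·0.15·0.28
        = 0.048960 + 0.092820 + 0.082080 + 0.034860 = 0.258720
Configurations with actual drug use contribute 0.116940, so
  P(actual drug use | positive screen) = 0.116940 / 0.258720 ≈ 0.452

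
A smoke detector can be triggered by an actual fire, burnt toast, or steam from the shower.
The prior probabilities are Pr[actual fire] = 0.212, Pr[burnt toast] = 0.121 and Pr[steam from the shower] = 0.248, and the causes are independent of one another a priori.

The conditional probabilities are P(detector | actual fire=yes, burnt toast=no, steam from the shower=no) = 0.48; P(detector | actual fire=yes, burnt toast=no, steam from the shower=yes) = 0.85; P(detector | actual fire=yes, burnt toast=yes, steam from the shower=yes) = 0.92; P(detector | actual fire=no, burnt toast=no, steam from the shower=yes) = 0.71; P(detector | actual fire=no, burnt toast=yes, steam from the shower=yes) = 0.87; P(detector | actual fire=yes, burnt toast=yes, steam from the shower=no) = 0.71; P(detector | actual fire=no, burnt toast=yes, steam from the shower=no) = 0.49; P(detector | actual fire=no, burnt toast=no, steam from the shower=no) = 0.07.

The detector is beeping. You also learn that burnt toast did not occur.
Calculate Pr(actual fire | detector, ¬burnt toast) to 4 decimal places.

P(detector | ¬burnt toast) = 0.07*0.788*0.752 + 0.71*0.788*0.248 + 0.48*0.212*0.752 + 0.85*0.212*0.248 = 0.041480 + 0.138751 + 0.076524 + 0.044690 = 0.301445
Of this, 0.121214 comes from 0.076524 + 0.044690 (the actual fire=true cases).
Hence the posterior is 0.121214/0.301445 ≈ 0.4021.

Pr(actual fire | detector, ¬burnt toast) ≈ 0.4021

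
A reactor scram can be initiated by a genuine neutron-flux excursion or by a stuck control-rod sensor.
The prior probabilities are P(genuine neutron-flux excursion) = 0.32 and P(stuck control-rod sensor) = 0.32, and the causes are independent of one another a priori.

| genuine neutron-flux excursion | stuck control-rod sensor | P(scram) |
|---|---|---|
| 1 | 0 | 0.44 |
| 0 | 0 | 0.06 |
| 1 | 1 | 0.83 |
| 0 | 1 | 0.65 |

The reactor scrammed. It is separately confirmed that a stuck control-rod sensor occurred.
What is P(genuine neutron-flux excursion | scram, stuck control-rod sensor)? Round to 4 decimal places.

By total probability over both values of genuine neutron-flux excursion:
  P(scram | stuck control-rod sensor) = 0.65*0.68 + 0.83*0.32
        = 0.442000 + 0.265600 = 0.707600
Keeping only the genuine neutron-flux excursion-present terms gives 0.265600, so
  P(genuine neutron-flux excursion | scram, stuck control-rod sensor) = 0.265600 / 0.707600 ≈ 0.3754

P(genuine neutron-flux excursion | scram, stuck control-rod sensor) ≈ 0.3754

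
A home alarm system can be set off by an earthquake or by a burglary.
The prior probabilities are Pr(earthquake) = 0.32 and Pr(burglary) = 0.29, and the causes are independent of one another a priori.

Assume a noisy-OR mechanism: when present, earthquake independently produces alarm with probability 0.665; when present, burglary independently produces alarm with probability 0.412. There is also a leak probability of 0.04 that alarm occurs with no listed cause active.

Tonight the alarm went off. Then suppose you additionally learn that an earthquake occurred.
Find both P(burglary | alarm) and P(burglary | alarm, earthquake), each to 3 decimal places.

Under noisy-OR, P(alarm | causes) = 1 − (1−0.04)·∏(1−qᵢ) over the active causes.
Sum P(alarm|·) weighted by the priors over the 4 (earthquake, burglary) configurations:
  P(alarm) = 0.04·0.68·0.71 + 0.43552·0.68·0.29 + 0.6784·0.32·0.71 + 0.810899·0.32·0.29
        = 0.019312 + 0.085885 + 0.154132 + 0.075251 = 0.334580
Configurations with burglary contribute 0.161136, so
  P(burglary | alarm) = 0.161136 / 0.334580 ≈ 0.482

With the extra evidence:
Numerator (weight on configurations with burglary): 0.810899·0.29 = 0.235161
Denominator P(alarm | earthquake): 0.6784·0.71 + 0.810899·0.29 = 0.716825
Posterior = 0.235161 / 0.716825 ≈ 0.328

P(burglary | alarm) ≈ 0.482; P(burglary | alarm, earthquake) ≈ 0.328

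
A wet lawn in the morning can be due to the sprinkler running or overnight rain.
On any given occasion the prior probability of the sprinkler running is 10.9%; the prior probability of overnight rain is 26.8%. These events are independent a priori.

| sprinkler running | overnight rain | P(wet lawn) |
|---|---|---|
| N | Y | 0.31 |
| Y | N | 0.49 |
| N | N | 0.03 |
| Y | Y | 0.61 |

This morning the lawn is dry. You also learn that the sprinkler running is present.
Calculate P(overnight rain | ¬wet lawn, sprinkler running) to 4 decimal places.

For the numerator, keep only overnight rain=true terms: 0.39·0.268 = 0.104520
Denominator P(¬wet lawn | sprinkler running): 0.51·0.732 + 0.39·0.268 = 0.477840
P(overnight rain | ¬wet lawn, sprinkler running) = 0.104520/0.477840 ≈ 0.2187

P(overnight rain | ¬wet lawn, sprinkler running) ≈ 0.2187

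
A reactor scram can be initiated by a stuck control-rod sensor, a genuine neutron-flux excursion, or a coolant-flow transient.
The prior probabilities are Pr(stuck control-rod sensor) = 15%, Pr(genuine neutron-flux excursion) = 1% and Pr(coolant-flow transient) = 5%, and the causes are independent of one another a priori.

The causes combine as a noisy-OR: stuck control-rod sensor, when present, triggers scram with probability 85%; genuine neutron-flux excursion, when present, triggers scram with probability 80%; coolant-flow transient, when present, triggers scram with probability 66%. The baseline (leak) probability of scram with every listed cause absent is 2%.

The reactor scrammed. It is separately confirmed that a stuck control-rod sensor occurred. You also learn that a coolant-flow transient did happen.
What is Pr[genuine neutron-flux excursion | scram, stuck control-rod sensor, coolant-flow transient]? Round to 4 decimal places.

Pr[genuine neutron-flux excursion | scram, stuck control-rod sensor, coolant-flow transient] ≈ 0.0104

Under noisy-OR, P(scram | causes) = 1 − (1−0.02)·∏(1−qᵢ) over the active causes.
For the numerator, keep only genuine neutron-flux excursion=true terms: 0.990004*0.01 = 0.009900
Normalizer over all consistent configurations: 0.95002*0.99 + 0.990004*0.01 = 0.950420
P(genuine neutron-flux excursion | scram, stuck control-rod sensor, coolant-flow transient) = 0.009900/0.950420 ≈ 0.0104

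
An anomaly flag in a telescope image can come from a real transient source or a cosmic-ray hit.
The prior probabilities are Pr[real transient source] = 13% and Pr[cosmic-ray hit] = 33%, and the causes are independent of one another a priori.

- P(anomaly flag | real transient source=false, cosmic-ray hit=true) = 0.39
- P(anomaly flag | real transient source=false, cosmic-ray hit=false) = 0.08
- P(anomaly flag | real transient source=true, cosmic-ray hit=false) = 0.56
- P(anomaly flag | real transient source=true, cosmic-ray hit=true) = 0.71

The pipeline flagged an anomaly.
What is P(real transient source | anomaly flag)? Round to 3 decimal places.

P(real transient source | anomaly flag) ≈ 0.333

Weight on real transient source=true, given the evidence: 0.048776 + 0.030459 = 0.079235
The normalizing constant is 0.08×0.87×0.67 + 0.39×0.87×0.33 + 0.56×0.13×0.67 + 0.71×0.13×0.33 = 0.237836
Posterior = 0.079235 / 0.237836 ≈ 0.333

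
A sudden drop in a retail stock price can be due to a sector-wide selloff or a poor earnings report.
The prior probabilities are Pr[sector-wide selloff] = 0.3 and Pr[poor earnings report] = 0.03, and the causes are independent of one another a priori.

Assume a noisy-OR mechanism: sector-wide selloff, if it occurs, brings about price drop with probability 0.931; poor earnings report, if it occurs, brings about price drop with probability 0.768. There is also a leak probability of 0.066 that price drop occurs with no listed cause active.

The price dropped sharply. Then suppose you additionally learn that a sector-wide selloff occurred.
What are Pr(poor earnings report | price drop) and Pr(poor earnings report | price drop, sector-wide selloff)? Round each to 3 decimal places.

Under noisy-OR, P(price drop | causes) = 1 − (1−0.066)·∏(1−qᵢ) over the active causes.
For the numerator, keep only poor earnings report=true terms: 0.016450 + 0.008865 = 0.025315
Normalizer over all consistent configurations: 0.066·0.7·0.97 + 0.783312·0.7·0.03 + 0.935554·0.3·0.97 + 0.985049·0.3·0.03 = 0.342375
Posterior = 0.025315 / 0.342375 ≈ 0.074

With the extra evidence:
P(price drop | sector-wide selloff) = 0.935554·0.97 + 0.985049·0.03 = 0.907487 + 0.029551 = 0.937038
Restricting to configurations with poor earnings report present: 0.985049·0.03 = 0.029551.
Hence the posterior is 0.029551/0.937038 ≈ 0.032.
The drop from 0.074 to 0.032 is the explaining-away (discounting) effect.

Pr(poor earnings report | price drop) ≈ 0.074; Pr(poor earnings report | price drop, sector-wide selloff) ≈ 0.032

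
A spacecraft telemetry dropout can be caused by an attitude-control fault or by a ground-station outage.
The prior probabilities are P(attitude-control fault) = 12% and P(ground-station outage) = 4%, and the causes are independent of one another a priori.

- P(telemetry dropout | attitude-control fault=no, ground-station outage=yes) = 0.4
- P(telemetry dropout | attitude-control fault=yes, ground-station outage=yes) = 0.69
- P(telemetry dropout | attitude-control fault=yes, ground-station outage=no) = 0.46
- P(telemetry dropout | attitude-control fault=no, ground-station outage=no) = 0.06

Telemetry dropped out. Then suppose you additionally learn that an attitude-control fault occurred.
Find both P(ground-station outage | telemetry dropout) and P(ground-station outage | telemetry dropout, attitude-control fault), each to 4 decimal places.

By total probability over the 4 (attitude-control fault, ground-station outage) configurations:
  P(telemetry dropout) = 0.06×0.88×0.96 + 0.4×0.88×0.04 + 0.46×0.12×0.96 + 0.69×0.12×0.04
        = 0.050688 + 0.014080 + 0.052992 + 0.003312 = 0.121072
Configurations with ground-station outage contribute 0.017392, so
  P(ground-station outage | telemetry dropout) = 0.017392 / 0.121072 ≈ 0.1437

Now condition on the additional information:
Sum P(telemetry dropout|·) weighted by the priors over both values of ground-station outage:
  P(telemetry dropout | attitude-control fault) = 0.46·0.96 + 0.69·0.04
        = 0.441600 + 0.027600 = 0.469200
Configurations with ground-station outage contribute 0.027600, so
  P(ground-station outage | telemetry dropout, attitude-control fault) = 0.027600 / 0.469200 ≈ 0.0588
This is intercausal reasoning (explaining away): once attitude-control fault accounts for the telemetry dropout, ground-station outage becomes less likely.

P(ground-station outage | telemetry dropout) ≈ 0.1437; P(ground-station outage | telemetry dropout, attitude-control fault) ≈ 0.0588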